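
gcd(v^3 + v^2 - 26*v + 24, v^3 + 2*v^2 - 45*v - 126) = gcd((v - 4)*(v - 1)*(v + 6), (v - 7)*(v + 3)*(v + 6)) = v + 6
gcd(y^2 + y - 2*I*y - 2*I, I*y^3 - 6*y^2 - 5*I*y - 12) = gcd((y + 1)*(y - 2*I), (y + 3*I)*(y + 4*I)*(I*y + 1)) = 1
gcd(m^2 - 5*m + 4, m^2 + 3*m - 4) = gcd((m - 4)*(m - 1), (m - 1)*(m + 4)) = m - 1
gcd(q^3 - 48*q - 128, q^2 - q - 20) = q + 4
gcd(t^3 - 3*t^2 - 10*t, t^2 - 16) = 1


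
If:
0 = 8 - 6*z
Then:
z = 4/3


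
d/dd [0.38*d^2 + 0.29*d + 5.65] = 0.76*d + 0.29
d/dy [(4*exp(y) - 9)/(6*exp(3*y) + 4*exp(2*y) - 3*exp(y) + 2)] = (-48*exp(3*y) + 146*exp(2*y) + 72*exp(y) - 19)*exp(y)/(36*exp(6*y) + 48*exp(5*y) - 20*exp(4*y) + 25*exp(2*y) - 12*exp(y) + 4)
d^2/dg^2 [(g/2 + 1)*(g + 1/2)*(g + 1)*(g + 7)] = 6*g^2 + 63*g/2 + 28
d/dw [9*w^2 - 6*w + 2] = 18*w - 6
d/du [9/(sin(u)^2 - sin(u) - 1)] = 9*(1 - 2*sin(u))*cos(u)/(sin(u) + cos(u)^2)^2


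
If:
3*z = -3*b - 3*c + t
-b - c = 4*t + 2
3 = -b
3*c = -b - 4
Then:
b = -3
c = -1/3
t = 1/3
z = 31/9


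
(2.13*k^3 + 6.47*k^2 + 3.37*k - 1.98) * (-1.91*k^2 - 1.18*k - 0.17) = -4.0683*k^5 - 14.8711*k^4 - 14.4334*k^3 - 1.2947*k^2 + 1.7635*k + 0.3366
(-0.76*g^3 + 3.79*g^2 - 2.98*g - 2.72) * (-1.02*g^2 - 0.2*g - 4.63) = 0.7752*g^5 - 3.7138*g^4 + 5.8004*g^3 - 14.1773*g^2 + 14.3414*g + 12.5936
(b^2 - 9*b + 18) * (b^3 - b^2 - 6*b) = b^5 - 10*b^4 + 21*b^3 + 36*b^2 - 108*b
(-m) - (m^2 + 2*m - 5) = -m^2 - 3*m + 5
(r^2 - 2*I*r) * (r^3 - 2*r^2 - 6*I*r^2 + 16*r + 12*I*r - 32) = r^5 - 2*r^4 - 8*I*r^4 + 4*r^3 + 16*I*r^3 - 8*r^2 - 32*I*r^2 + 64*I*r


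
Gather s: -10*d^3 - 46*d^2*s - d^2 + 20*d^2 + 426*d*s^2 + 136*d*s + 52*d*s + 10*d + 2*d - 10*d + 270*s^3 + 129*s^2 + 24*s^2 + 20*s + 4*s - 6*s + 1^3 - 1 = -10*d^3 + 19*d^2 + 2*d + 270*s^3 + s^2*(426*d + 153) + s*(-46*d^2 + 188*d + 18)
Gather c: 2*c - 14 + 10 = 2*c - 4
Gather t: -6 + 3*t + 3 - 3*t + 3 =0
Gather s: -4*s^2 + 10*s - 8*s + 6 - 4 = -4*s^2 + 2*s + 2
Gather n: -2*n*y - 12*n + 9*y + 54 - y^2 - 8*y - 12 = n*(-2*y - 12) - y^2 + y + 42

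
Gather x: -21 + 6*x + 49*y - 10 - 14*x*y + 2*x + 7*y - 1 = x*(8 - 14*y) + 56*y - 32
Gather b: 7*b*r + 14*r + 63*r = 7*b*r + 77*r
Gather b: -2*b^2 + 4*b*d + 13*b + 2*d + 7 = -2*b^2 + b*(4*d + 13) + 2*d + 7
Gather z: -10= -10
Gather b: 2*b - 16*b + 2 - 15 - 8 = -14*b - 21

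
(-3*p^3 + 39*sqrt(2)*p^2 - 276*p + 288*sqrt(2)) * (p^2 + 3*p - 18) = -3*p^5 - 9*p^4 + 39*sqrt(2)*p^4 - 222*p^3 + 117*sqrt(2)*p^3 - 828*p^2 - 414*sqrt(2)*p^2 + 864*sqrt(2)*p + 4968*p - 5184*sqrt(2)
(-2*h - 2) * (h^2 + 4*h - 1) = -2*h^3 - 10*h^2 - 6*h + 2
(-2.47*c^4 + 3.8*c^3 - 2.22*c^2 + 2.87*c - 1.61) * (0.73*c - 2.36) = -1.8031*c^5 + 8.6032*c^4 - 10.5886*c^3 + 7.3343*c^2 - 7.9485*c + 3.7996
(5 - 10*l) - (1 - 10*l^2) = 10*l^2 - 10*l + 4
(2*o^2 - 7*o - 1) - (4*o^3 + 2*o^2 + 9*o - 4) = -4*o^3 - 16*o + 3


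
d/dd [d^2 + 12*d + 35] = 2*d + 12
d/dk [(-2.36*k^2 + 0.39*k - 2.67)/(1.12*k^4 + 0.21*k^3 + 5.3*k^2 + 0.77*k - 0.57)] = (5.2864*k^5 - 0.8148*k^4 + 11.7978*k^3 - 2.2021*k^2 + 30.9924*k + 1.8336)/(1.2544*k^8 + 0.4704*k^7 + 11.9161*k^6 + 3.9508*k^5 + 27.1366*k^4 + 7.9226*k^3 - 5.4491*k^2 - 0.8778*k + 0.3249)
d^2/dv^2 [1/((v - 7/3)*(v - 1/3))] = 486*(9*v^2 - 24*v + 19)/(729*v^6 - 5832*v^5 + 17253*v^4 - 22896*v^3 + 13419*v^2 - 3528*v + 343)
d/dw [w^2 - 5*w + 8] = 2*w - 5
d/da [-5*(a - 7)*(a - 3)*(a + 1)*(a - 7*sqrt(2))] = -20*a^3 + 135*a^2 + 105*sqrt(2)*a^2 - 630*sqrt(2)*a - 110*a - 105 + 385*sqrt(2)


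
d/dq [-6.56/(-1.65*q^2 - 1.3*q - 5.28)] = (-21.648*q - 8.528)/(1.65*q^2 + 1.3*q + 5.28)^2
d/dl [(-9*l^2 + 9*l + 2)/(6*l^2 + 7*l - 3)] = (-117*l^2 + 30*l - 41)/(36*l^4 + 84*l^3 + 13*l^2 - 42*l + 9)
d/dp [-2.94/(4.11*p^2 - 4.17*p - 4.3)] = (24.1668*p - 12.2598)/(-4.11*p^2 + 4.17*p + 4.3)^2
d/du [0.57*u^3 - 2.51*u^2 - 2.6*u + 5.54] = 1.71*u^2 - 5.02*u - 2.6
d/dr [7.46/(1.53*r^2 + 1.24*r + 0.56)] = (-22.8276*r - 9.2504)/(1.53*r^2 + 1.24*r + 0.56)^2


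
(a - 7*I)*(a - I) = a^2 - 8*I*a - 7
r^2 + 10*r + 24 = (r + 4)*(r + 6)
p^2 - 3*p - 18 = (p - 6)*(p + 3)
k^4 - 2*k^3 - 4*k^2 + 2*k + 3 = (k - 3)*(k - 1)*(k + 1)^2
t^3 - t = t*(t - 1)*(t + 1)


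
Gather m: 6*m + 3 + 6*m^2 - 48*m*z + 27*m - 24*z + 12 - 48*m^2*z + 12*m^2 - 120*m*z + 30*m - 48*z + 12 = m^2*(18 - 48*z) + m*(63 - 168*z) - 72*z + 27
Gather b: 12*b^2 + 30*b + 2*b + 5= 12*b^2 + 32*b + 5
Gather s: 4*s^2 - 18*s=4*s^2 - 18*s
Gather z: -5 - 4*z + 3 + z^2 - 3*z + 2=z^2 - 7*z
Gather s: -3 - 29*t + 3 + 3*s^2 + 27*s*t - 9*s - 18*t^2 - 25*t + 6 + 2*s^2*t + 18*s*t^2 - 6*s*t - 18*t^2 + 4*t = s^2*(2*t + 3) + s*(18*t^2 + 21*t - 9) - 36*t^2 - 50*t + 6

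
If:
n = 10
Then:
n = 10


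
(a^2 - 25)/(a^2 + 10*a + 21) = (a^2 - 25)/(a^2 + 10*a + 21)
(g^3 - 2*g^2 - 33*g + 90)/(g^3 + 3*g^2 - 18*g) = (g - 5)/g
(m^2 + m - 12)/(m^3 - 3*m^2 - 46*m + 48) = (m^2 + m - 12)/(m^3 - 3*m^2 - 46*m + 48)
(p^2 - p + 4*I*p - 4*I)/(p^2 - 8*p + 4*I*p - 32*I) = (p - 1)/(p - 8)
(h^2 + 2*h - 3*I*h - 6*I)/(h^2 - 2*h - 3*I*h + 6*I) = (h + 2)/(h - 2)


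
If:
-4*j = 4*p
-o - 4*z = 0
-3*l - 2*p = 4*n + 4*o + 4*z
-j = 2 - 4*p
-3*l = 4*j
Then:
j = -2/5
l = 8/15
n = 3*z - 3/5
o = -4*z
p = 2/5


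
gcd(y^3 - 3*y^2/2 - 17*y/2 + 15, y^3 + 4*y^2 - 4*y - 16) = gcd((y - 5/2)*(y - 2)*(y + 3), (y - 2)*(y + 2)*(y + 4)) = y - 2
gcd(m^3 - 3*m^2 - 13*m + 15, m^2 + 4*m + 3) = m + 3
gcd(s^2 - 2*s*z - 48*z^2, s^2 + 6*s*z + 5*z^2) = 1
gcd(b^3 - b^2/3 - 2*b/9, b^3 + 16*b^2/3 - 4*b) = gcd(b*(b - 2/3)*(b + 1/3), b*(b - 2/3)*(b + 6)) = b^2 - 2*b/3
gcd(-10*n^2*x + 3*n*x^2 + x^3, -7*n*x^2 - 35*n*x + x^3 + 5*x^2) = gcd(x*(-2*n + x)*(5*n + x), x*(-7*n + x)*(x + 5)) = x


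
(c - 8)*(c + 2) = c^2 - 6*c - 16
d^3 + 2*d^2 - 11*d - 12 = (d - 3)*(d + 1)*(d + 4)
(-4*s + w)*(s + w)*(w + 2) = -4*s^2*w - 8*s^2 - 3*s*w^2 - 6*s*w + w^3 + 2*w^2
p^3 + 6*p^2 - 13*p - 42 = (p - 3)*(p + 2)*(p + 7)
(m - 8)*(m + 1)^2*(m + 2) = m^4 - 4*m^3 - 27*m^2 - 38*m - 16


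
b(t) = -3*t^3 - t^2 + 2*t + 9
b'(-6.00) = -310.00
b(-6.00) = 609.00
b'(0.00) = 2.00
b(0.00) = 9.00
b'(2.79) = -73.64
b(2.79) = -58.36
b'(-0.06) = 2.09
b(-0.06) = 8.88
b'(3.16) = -94.19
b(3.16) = -89.33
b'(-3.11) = -78.83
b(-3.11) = 83.35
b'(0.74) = -4.41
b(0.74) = 8.72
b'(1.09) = -10.87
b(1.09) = 6.11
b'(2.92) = -80.58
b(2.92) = -68.38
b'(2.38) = -53.74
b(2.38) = -32.35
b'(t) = -9*t^2 - 2*t + 2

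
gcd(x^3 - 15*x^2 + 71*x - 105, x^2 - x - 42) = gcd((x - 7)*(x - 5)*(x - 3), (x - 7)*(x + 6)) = x - 7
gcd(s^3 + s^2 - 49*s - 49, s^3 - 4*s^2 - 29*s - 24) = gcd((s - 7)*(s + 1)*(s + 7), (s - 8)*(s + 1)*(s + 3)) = s + 1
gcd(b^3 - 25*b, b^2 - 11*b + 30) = b - 5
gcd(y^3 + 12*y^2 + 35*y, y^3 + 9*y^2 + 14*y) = y^2 + 7*y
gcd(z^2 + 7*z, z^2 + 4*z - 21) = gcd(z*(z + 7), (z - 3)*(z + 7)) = z + 7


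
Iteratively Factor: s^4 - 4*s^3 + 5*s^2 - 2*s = (s - 2)*(s^3 - 2*s^2 + s) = s*(s - 2)*(s^2 - 2*s + 1) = s*(s - 2)*(s - 1)*(s - 1)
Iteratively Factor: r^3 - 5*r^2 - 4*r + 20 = (r - 5)*(r^2 - 4) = (r - 5)*(r - 2)*(r + 2)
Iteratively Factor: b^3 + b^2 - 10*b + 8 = (b + 4)*(b^2 - 3*b + 2) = (b - 2)*(b + 4)*(b - 1)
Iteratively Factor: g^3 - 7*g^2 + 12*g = (g - 3)*(g^2 - 4*g) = (g - 4)*(g - 3)*(g)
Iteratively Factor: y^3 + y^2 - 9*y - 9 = (y + 3)*(y^2 - 2*y - 3) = (y - 3)*(y + 3)*(y + 1)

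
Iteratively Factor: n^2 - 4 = (n - 2)*(n + 2)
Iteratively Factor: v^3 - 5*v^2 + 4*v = (v - 4)*(v^2 - v) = (v - 4)*(v - 1)*(v)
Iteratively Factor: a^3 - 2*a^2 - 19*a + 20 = (a + 4)*(a^2 - 6*a + 5) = (a - 5)*(a + 4)*(a - 1)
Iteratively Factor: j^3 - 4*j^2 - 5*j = (j - 5)*(j^2 + j) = (j - 5)*(j + 1)*(j)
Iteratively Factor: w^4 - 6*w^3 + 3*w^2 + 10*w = (w - 5)*(w^3 - w^2 - 2*w) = (w - 5)*(w + 1)*(w^2 - 2*w) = (w - 5)*(w - 2)*(w + 1)*(w)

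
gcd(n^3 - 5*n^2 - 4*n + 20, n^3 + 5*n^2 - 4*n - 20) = n^2 - 4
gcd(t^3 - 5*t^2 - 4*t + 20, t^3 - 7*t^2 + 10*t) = t^2 - 7*t + 10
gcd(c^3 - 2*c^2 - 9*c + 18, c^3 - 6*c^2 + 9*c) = c - 3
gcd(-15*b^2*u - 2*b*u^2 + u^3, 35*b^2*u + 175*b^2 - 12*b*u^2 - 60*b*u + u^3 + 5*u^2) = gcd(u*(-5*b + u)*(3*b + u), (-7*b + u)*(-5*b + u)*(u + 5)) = -5*b + u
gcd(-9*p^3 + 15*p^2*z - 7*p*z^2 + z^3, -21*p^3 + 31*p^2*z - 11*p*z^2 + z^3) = 3*p^2 - 4*p*z + z^2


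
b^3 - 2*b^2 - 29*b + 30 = (b - 6)*(b - 1)*(b + 5)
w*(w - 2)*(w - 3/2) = w^3 - 7*w^2/2 + 3*w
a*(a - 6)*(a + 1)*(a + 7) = a^4 + 2*a^3 - 41*a^2 - 42*a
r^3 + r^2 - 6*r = r*(r - 2)*(r + 3)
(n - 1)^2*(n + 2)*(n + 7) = n^4 + 7*n^3 - 3*n^2 - 19*n + 14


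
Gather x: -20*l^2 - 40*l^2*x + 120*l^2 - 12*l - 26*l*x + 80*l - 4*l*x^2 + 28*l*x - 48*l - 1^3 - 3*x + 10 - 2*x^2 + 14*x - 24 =100*l^2 + 20*l + x^2*(-4*l - 2) + x*(-40*l^2 + 2*l + 11) - 15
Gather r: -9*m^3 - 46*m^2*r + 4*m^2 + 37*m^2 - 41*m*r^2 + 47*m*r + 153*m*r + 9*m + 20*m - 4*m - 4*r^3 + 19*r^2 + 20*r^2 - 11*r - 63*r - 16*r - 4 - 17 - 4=-9*m^3 + 41*m^2 + 25*m - 4*r^3 + r^2*(39 - 41*m) + r*(-46*m^2 + 200*m - 90) - 25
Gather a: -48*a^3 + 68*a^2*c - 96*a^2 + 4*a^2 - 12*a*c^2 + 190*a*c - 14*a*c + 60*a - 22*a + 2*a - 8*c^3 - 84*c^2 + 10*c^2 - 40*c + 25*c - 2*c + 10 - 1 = -48*a^3 + a^2*(68*c - 92) + a*(-12*c^2 + 176*c + 40) - 8*c^3 - 74*c^2 - 17*c + 9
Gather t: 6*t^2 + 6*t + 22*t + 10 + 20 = 6*t^2 + 28*t + 30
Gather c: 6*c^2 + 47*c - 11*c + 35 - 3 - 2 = 6*c^2 + 36*c + 30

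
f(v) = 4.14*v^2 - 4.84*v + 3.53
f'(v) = 8.28*v - 4.84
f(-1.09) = 13.72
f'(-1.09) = -13.87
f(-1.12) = 14.14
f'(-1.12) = -14.11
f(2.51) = 17.46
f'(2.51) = 15.94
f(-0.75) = 9.49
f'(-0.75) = -11.05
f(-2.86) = 51.24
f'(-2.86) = -28.52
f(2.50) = 17.30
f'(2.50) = 15.86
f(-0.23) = 4.86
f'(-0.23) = -6.74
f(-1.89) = 27.47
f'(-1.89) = -20.49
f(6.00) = 123.53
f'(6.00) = 44.84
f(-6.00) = 181.61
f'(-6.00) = -54.52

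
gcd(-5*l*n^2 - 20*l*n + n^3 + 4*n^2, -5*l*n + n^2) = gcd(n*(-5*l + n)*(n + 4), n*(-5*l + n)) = 5*l*n - n^2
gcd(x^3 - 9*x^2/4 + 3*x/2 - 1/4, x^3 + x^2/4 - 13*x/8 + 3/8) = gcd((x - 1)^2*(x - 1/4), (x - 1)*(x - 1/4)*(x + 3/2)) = x^2 - 5*x/4 + 1/4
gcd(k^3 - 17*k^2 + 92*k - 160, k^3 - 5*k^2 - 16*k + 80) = k^2 - 9*k + 20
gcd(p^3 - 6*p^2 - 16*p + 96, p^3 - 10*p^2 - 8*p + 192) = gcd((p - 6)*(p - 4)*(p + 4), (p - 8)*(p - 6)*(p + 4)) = p^2 - 2*p - 24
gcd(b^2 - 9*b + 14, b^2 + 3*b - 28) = 1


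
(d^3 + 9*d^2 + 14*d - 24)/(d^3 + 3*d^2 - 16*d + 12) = (d + 4)/(d - 2)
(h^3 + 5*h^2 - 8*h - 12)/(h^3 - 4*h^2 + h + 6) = (h + 6)/(h - 3)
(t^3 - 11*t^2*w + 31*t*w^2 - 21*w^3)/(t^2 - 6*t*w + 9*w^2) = (t^2 - 8*t*w + 7*w^2)/(t - 3*w)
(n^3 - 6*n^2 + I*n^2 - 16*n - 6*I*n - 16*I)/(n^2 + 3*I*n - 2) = (n^2 - 6*n - 16)/(n + 2*I)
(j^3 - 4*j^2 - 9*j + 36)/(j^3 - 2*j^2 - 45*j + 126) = (j^2 - j - 12)/(j^2 + j - 42)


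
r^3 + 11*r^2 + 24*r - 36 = (r - 1)*(r + 6)^2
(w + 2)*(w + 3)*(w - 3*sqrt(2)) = w^3 - 3*sqrt(2)*w^2 + 5*w^2 - 15*sqrt(2)*w + 6*w - 18*sqrt(2)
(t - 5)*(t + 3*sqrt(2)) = t^2 - 5*t + 3*sqrt(2)*t - 15*sqrt(2)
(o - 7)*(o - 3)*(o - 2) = o^3 - 12*o^2 + 41*o - 42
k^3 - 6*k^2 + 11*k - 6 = (k - 3)*(k - 2)*(k - 1)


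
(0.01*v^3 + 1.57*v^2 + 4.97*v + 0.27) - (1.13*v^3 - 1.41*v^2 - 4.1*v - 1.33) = -1.12*v^3 + 2.98*v^2 + 9.07*v + 1.6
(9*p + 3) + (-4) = 9*p - 1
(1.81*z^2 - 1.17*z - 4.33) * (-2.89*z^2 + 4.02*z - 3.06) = -5.2309*z^4 + 10.6575*z^3 + 2.2717*z^2 - 13.8264*z + 13.2498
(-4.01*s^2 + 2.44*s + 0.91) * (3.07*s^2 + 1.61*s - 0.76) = -12.3107*s^4 + 1.0347*s^3 + 9.7697*s^2 - 0.3893*s - 0.6916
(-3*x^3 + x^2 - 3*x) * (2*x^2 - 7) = -6*x^5 + 2*x^4 + 15*x^3 - 7*x^2 + 21*x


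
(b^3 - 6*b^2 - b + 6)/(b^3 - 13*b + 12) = (b^2 - 5*b - 6)/(b^2 + b - 12)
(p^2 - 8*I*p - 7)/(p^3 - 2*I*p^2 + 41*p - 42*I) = 1/(p + 6*I)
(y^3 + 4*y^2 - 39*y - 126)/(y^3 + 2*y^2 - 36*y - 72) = (y^2 + 10*y + 21)/(y^2 + 8*y + 12)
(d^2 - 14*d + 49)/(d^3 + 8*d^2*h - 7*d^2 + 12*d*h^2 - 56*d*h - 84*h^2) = (d - 7)/(d^2 + 8*d*h + 12*h^2)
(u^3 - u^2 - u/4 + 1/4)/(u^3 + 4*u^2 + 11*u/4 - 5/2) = (2*u^2 - u - 1)/(2*u^2 + 9*u + 10)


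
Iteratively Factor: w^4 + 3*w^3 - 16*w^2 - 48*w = (w + 4)*(w^3 - w^2 - 12*w) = (w + 3)*(w + 4)*(w^2 - 4*w) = w*(w + 3)*(w + 4)*(w - 4)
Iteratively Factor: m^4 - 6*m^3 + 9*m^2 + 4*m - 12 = (m + 1)*(m^3 - 7*m^2 + 16*m - 12) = (m - 2)*(m + 1)*(m^2 - 5*m + 6) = (m - 2)^2*(m + 1)*(m - 3)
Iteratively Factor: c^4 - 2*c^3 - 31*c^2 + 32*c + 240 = (c - 5)*(c^3 + 3*c^2 - 16*c - 48) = (c - 5)*(c + 3)*(c^2 - 16) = (c - 5)*(c + 3)*(c + 4)*(c - 4)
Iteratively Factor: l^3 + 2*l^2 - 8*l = (l)*(l^2 + 2*l - 8) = l*(l - 2)*(l + 4)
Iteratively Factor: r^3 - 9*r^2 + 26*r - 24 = (r - 2)*(r^2 - 7*r + 12) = (r - 3)*(r - 2)*(r - 4)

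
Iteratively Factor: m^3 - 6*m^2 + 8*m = (m - 4)*(m^2 - 2*m) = m*(m - 4)*(m - 2)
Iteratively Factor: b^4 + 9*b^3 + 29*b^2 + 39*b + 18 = (b + 3)*(b^3 + 6*b^2 + 11*b + 6) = (b + 1)*(b + 3)*(b^2 + 5*b + 6) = (b + 1)*(b + 2)*(b + 3)*(b + 3)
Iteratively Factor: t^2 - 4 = (t - 2)*(t + 2)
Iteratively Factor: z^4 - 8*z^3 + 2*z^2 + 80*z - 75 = (z - 5)*(z^3 - 3*z^2 - 13*z + 15) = (z - 5)*(z - 1)*(z^2 - 2*z - 15) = (z - 5)^2*(z - 1)*(z + 3)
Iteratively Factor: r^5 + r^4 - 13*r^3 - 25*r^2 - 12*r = (r + 3)*(r^4 - 2*r^3 - 7*r^2 - 4*r) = (r - 4)*(r + 3)*(r^3 + 2*r^2 + r) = (r - 4)*(r + 1)*(r + 3)*(r^2 + r) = (r - 4)*(r + 1)^2*(r + 3)*(r)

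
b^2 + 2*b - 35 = (b - 5)*(b + 7)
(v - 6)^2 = v^2 - 12*v + 36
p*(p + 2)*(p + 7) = p^3 + 9*p^2 + 14*p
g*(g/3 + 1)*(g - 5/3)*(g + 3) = g^4/3 + 13*g^3/9 - g^2/3 - 5*g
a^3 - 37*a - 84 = (a - 7)*(a + 3)*(a + 4)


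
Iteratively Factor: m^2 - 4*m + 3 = (m - 1)*(m - 3)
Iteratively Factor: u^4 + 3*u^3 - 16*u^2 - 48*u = (u + 4)*(u^3 - u^2 - 12*u) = (u + 3)*(u + 4)*(u^2 - 4*u) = (u - 4)*(u + 3)*(u + 4)*(u)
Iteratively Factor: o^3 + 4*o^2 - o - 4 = (o + 1)*(o^2 + 3*o - 4) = (o + 1)*(o + 4)*(o - 1)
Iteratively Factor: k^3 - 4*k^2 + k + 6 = (k - 2)*(k^2 - 2*k - 3) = (k - 2)*(k + 1)*(k - 3)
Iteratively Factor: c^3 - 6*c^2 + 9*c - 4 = (c - 1)*(c^2 - 5*c + 4) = (c - 1)^2*(c - 4)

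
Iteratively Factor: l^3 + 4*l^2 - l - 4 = (l + 1)*(l^2 + 3*l - 4) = (l - 1)*(l + 1)*(l + 4)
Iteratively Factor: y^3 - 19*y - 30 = (y + 3)*(y^2 - 3*y - 10) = (y + 2)*(y + 3)*(y - 5)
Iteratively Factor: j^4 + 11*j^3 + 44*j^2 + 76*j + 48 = (j + 2)*(j^3 + 9*j^2 + 26*j + 24) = (j + 2)*(j + 3)*(j^2 + 6*j + 8) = (j + 2)*(j + 3)*(j + 4)*(j + 2)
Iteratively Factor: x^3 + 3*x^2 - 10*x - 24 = (x + 4)*(x^2 - x - 6) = (x + 2)*(x + 4)*(x - 3)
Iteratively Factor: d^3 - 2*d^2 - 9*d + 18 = (d - 2)*(d^2 - 9) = (d - 3)*(d - 2)*(d + 3)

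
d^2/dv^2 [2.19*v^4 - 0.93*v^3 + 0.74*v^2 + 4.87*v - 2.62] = 26.28*v^2 - 5.58*v + 1.48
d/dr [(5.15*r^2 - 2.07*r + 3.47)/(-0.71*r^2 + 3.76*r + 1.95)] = (17.8943*r^2 + 25.0124*r - 17.0837)/(0.5041*r^4 - 5.3392*r^3 + 11.3686*r^2 + 14.664*r + 3.8025)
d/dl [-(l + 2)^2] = -2*l - 4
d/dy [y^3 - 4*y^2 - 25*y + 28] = 3*y^2 - 8*y - 25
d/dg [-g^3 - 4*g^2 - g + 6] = -3*g^2 - 8*g - 1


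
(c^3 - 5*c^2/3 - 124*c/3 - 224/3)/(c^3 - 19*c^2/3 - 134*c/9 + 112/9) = 3*(c + 4)/(3*c - 2)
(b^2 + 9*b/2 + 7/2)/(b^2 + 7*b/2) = (b + 1)/b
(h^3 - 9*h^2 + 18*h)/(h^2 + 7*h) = (h^2 - 9*h + 18)/(h + 7)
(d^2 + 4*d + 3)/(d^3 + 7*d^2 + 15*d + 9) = 1/(d + 3)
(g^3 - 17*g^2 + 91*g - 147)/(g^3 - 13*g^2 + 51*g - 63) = (g - 7)/(g - 3)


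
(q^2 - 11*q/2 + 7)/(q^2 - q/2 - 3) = (2*q - 7)/(2*q + 3)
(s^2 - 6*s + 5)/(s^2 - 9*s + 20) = (s - 1)/(s - 4)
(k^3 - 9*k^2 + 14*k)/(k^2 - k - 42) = k*(k - 2)/(k + 6)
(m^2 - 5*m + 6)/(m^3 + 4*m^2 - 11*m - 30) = (m - 2)/(m^2 + 7*m + 10)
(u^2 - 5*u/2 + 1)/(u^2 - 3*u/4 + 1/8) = 4*(u - 2)/(4*u - 1)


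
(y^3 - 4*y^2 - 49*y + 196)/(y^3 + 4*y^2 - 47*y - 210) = (y^2 + 3*y - 28)/(y^2 + 11*y + 30)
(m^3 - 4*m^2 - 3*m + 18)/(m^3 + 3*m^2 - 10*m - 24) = (m - 3)/(m + 4)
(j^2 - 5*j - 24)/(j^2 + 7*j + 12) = (j - 8)/(j + 4)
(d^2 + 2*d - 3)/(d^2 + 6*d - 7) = (d + 3)/(d + 7)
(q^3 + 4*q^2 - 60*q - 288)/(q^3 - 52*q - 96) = (q + 6)/(q + 2)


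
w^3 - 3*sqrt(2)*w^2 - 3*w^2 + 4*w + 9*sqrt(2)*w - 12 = (w - 3)*(w - 2*sqrt(2))*(w - sqrt(2))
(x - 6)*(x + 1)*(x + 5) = x^3 - 31*x - 30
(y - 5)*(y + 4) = y^2 - y - 20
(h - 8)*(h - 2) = h^2 - 10*h + 16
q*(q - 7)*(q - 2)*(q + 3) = q^4 - 6*q^3 - 13*q^2 + 42*q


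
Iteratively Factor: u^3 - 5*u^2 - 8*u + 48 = (u - 4)*(u^2 - u - 12) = (u - 4)*(u + 3)*(u - 4)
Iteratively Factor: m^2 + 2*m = (m)*(m + 2)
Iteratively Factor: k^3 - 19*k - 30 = (k + 2)*(k^2 - 2*k - 15) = (k - 5)*(k + 2)*(k + 3)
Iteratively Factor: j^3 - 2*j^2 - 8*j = (j + 2)*(j^2 - 4*j) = j*(j + 2)*(j - 4)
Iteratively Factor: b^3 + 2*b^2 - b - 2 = (b + 1)*(b^2 + b - 2) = (b - 1)*(b + 1)*(b + 2)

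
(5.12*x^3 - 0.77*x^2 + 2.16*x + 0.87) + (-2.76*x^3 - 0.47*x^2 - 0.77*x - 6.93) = 2.36*x^3 - 1.24*x^2 + 1.39*x - 6.06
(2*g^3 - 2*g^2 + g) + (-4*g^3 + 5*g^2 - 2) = -2*g^3 + 3*g^2 + g - 2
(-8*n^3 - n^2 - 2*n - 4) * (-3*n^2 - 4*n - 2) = 24*n^5 + 35*n^4 + 26*n^3 + 22*n^2 + 20*n + 8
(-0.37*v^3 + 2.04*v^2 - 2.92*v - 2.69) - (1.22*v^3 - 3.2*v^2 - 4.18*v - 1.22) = -1.59*v^3 + 5.24*v^2 + 1.26*v - 1.47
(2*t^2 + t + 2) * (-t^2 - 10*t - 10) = -2*t^4 - 21*t^3 - 32*t^2 - 30*t - 20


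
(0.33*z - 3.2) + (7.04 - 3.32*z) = 3.84 - 2.99*z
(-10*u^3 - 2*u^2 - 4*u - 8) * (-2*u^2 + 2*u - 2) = 20*u^5 - 16*u^4 + 24*u^3 + 12*u^2 - 8*u + 16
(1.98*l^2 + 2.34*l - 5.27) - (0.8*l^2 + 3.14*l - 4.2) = 1.18*l^2 - 0.8*l - 1.07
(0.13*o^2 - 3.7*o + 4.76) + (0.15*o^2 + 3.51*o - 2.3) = 0.28*o^2 - 0.19*o + 2.46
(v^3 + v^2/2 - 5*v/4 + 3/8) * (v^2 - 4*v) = v^5 - 7*v^4/2 - 13*v^3/4 + 43*v^2/8 - 3*v/2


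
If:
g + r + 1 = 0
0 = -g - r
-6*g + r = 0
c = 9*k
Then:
No Solution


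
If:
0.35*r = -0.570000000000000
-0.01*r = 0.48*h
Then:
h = 0.03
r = -1.63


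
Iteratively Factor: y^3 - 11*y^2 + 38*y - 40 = (y - 4)*(y^2 - 7*y + 10) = (y - 5)*(y - 4)*(y - 2)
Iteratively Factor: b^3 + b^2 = (b)*(b^2 + b) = b^2*(b + 1)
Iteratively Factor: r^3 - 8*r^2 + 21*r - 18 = (r - 3)*(r^2 - 5*r + 6) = (r - 3)*(r - 2)*(r - 3)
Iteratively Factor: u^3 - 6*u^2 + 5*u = (u - 5)*(u^2 - u) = u*(u - 5)*(u - 1)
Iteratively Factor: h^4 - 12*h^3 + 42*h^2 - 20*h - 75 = (h + 1)*(h^3 - 13*h^2 + 55*h - 75) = (h - 5)*(h + 1)*(h^2 - 8*h + 15) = (h - 5)^2*(h + 1)*(h - 3)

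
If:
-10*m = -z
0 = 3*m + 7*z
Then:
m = 0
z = 0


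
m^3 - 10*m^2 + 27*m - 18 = (m - 6)*(m - 3)*(m - 1)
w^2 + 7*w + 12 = (w + 3)*(w + 4)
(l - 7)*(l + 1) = l^2 - 6*l - 7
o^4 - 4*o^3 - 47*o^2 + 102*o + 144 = (o - 8)*(o - 3)*(o + 1)*(o + 6)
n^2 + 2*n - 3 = (n - 1)*(n + 3)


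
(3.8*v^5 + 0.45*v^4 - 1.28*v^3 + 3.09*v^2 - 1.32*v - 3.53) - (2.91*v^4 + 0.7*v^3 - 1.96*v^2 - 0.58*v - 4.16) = 3.8*v^5 - 2.46*v^4 - 1.98*v^3 + 5.05*v^2 - 0.74*v + 0.63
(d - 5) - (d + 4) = -9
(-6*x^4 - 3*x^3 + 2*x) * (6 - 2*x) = 12*x^5 - 30*x^4 - 18*x^3 - 4*x^2 + 12*x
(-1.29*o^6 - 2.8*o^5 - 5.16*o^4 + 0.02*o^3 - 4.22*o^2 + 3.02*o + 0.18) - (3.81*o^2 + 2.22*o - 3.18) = -1.29*o^6 - 2.8*o^5 - 5.16*o^4 + 0.02*o^3 - 8.03*o^2 + 0.8*o + 3.36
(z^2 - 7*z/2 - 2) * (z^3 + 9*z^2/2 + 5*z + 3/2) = z^5 + z^4 - 51*z^3/4 - 25*z^2 - 61*z/4 - 3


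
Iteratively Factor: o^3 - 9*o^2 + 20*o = (o - 5)*(o^2 - 4*o) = (o - 5)*(o - 4)*(o)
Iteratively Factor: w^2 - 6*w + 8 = (w - 2)*(w - 4)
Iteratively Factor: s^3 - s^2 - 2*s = (s + 1)*(s^2 - 2*s) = (s - 2)*(s + 1)*(s)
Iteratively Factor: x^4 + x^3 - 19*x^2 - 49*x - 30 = (x + 2)*(x^3 - x^2 - 17*x - 15) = (x + 2)*(x + 3)*(x^2 - 4*x - 5) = (x - 5)*(x + 2)*(x + 3)*(x + 1)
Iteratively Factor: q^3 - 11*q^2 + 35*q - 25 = (q - 5)*(q^2 - 6*q + 5) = (q - 5)*(q - 1)*(q - 5)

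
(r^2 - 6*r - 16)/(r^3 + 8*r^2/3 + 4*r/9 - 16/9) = 9*(r - 8)/(9*r^2 + 6*r - 8)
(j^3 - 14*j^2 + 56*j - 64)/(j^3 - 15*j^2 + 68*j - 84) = (j^2 - 12*j + 32)/(j^2 - 13*j + 42)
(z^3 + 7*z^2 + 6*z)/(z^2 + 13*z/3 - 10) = 3*z*(z + 1)/(3*z - 5)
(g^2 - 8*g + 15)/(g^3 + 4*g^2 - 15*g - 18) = (g - 5)/(g^2 + 7*g + 6)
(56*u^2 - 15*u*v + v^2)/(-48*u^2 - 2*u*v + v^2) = (-7*u + v)/(6*u + v)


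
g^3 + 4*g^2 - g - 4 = (g - 1)*(g + 1)*(g + 4)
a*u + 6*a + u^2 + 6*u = (a + u)*(u + 6)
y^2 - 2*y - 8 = (y - 4)*(y + 2)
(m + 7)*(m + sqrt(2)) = m^2 + sqrt(2)*m + 7*m + 7*sqrt(2)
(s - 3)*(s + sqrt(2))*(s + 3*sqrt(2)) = s^3 - 3*s^2 + 4*sqrt(2)*s^2 - 12*sqrt(2)*s + 6*s - 18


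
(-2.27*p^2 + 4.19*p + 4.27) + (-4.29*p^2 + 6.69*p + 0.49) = -6.56*p^2 + 10.88*p + 4.76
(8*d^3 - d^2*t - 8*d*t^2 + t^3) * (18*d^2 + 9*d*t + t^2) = 144*d^5 + 54*d^4*t - 145*d^3*t^2 - 55*d^2*t^3 + d*t^4 + t^5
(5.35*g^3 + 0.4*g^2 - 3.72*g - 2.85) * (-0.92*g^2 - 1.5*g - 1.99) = -4.922*g^5 - 8.393*g^4 - 7.8241*g^3 + 7.406*g^2 + 11.6778*g + 5.6715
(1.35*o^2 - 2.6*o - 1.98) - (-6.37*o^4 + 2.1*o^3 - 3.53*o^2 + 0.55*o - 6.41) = 6.37*o^4 - 2.1*o^3 + 4.88*o^2 - 3.15*o + 4.43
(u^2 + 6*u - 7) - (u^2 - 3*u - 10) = 9*u + 3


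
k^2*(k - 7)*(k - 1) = k^4 - 8*k^3 + 7*k^2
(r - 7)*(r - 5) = r^2 - 12*r + 35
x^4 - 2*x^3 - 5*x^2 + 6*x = x*(x - 3)*(x - 1)*(x + 2)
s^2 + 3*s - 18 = (s - 3)*(s + 6)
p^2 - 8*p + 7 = (p - 7)*(p - 1)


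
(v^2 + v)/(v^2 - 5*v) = (v + 1)/(v - 5)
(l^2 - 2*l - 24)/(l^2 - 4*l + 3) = (l^2 - 2*l - 24)/(l^2 - 4*l + 3)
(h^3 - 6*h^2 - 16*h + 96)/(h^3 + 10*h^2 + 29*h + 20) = (h^2 - 10*h + 24)/(h^2 + 6*h + 5)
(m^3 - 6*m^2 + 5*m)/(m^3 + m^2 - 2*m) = (m - 5)/(m + 2)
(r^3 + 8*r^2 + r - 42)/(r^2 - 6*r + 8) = (r^2 + 10*r + 21)/(r - 4)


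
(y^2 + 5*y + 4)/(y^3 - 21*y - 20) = 1/(y - 5)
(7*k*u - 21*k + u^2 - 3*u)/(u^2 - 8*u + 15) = (7*k + u)/(u - 5)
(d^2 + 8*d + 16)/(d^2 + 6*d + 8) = (d + 4)/(d + 2)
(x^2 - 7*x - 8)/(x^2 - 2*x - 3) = (x - 8)/(x - 3)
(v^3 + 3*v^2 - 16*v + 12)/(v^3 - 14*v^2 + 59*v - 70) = (v^2 + 5*v - 6)/(v^2 - 12*v + 35)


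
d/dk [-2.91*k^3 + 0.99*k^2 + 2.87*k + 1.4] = -8.73*k^2 + 1.98*k + 2.87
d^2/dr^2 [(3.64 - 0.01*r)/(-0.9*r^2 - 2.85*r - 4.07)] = ((6.495 - 0.054*r)*(0.9*r^2 + 2.85*r + 4.07) + (0.01*r - 3.64)*(1.8*r + 2.85)*(3.6*r + 5.7))/(0.9*r^2 + 2.85*r + 4.07)^3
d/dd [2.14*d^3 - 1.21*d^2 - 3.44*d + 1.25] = 6.42*d^2 - 2.42*d - 3.44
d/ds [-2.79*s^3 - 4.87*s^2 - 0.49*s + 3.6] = -8.37*s^2 - 9.74*s - 0.49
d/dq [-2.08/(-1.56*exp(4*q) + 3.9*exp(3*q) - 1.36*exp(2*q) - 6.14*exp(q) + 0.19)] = (-12.9792*exp(3*q) + 24.336*exp(2*q) - 5.6576*exp(q) - 12.7712)*exp(q)/(1.56*exp(4*q) - 3.9*exp(3*q) + 1.36*exp(2*q) + 6.14*exp(q) - 0.19)^2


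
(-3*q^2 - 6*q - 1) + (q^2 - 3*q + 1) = -2*q^2 - 9*q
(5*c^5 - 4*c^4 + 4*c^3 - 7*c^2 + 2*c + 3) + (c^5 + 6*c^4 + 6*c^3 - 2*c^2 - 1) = 6*c^5 + 2*c^4 + 10*c^3 - 9*c^2 + 2*c + 2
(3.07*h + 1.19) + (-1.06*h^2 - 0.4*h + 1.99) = -1.06*h^2 + 2.67*h + 3.18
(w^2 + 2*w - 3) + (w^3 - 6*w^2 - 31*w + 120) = w^3 - 5*w^2 - 29*w + 117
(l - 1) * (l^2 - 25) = l^3 - l^2 - 25*l + 25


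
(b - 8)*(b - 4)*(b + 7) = b^3 - 5*b^2 - 52*b + 224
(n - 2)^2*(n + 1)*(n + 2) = n^4 - n^3 - 6*n^2 + 4*n + 8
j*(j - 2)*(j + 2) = j^3 - 4*j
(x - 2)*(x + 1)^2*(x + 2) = x^4 + 2*x^3 - 3*x^2 - 8*x - 4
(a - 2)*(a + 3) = a^2 + a - 6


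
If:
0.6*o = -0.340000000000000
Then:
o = -0.57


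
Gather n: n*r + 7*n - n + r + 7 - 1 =n*(r + 6) + r + 6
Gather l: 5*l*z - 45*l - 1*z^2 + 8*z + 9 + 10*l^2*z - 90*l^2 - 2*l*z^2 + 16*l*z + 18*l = l^2*(10*z - 90) + l*(-2*z^2 + 21*z - 27) - z^2 + 8*z + 9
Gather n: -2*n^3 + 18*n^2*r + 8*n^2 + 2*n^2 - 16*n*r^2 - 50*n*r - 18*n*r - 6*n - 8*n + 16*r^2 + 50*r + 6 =-2*n^3 + n^2*(18*r + 10) + n*(-16*r^2 - 68*r - 14) + 16*r^2 + 50*r + 6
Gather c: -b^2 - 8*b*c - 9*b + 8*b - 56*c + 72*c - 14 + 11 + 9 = -b^2 - b + c*(16 - 8*b) + 6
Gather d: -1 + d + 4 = d + 3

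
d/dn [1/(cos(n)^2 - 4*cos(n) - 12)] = 2*(cos(n) - 2)*sin(n)/(sin(n)^2 + 4*cos(n) + 11)^2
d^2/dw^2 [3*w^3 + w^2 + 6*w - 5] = 18*w + 2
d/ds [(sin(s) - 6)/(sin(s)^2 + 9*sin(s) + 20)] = (12*sin(s) + cos(s)^2 + 73)*cos(s)/(sin(s)^2 + 9*sin(s) + 20)^2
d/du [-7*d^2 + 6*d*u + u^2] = 6*d + 2*u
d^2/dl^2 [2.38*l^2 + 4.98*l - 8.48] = 4.76000000000000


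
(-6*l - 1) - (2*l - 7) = 6 - 8*l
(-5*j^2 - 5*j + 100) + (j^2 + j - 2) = -4*j^2 - 4*j + 98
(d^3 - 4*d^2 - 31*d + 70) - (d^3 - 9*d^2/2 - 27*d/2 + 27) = d^2/2 - 35*d/2 + 43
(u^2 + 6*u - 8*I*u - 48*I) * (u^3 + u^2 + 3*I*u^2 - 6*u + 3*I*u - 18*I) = u^5 + 7*u^4 - 5*I*u^4 + 24*u^3 - 35*I*u^3 + 132*u^2 + 180*I*u - 864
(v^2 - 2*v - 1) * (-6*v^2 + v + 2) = -6*v^4 + 13*v^3 + 6*v^2 - 5*v - 2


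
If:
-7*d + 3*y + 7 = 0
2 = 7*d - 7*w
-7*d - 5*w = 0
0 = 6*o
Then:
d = 5/42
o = 0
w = -1/6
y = -37/18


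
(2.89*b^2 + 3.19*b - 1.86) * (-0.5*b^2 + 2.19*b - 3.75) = -1.445*b^4 + 4.7341*b^3 - 2.9214*b^2 - 16.0359*b + 6.975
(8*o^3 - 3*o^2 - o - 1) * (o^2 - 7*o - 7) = 8*o^5 - 59*o^4 - 36*o^3 + 27*o^2 + 14*o + 7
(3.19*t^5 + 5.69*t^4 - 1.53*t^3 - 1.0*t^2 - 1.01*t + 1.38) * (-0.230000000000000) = -0.7337*t^5 - 1.3087*t^4 + 0.3519*t^3 + 0.23*t^2 + 0.2323*t - 0.3174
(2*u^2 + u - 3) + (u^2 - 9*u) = 3*u^2 - 8*u - 3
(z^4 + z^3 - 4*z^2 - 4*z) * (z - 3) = z^5 - 2*z^4 - 7*z^3 + 8*z^2 + 12*z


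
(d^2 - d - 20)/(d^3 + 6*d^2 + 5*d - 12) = (d - 5)/(d^2 + 2*d - 3)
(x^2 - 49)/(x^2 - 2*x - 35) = (x + 7)/(x + 5)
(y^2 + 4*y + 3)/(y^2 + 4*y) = (y^2 + 4*y + 3)/(y*(y + 4))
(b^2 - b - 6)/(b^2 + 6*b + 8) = (b - 3)/(b + 4)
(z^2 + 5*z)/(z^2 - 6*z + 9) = z*(z + 5)/(z^2 - 6*z + 9)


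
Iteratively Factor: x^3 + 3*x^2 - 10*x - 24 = (x + 4)*(x^2 - x - 6) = (x - 3)*(x + 4)*(x + 2)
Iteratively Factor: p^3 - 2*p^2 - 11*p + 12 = (p - 4)*(p^2 + 2*p - 3) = (p - 4)*(p + 3)*(p - 1)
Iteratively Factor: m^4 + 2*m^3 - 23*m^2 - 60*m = (m + 4)*(m^3 - 2*m^2 - 15*m) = m*(m + 4)*(m^2 - 2*m - 15) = m*(m + 3)*(m + 4)*(m - 5)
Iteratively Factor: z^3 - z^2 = (z)*(z^2 - z) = z^2*(z - 1)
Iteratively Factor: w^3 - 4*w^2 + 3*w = (w)*(w^2 - 4*w + 3) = w*(w - 3)*(w - 1)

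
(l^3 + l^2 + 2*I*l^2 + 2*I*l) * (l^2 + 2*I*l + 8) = l^5 + l^4 + 4*I*l^4 + 4*l^3 + 4*I*l^3 + 4*l^2 + 16*I*l^2 + 16*I*l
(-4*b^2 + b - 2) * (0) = 0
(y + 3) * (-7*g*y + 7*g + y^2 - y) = -7*g*y^2 - 14*g*y + 21*g + y^3 + 2*y^2 - 3*y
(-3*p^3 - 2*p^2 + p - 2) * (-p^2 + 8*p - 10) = 3*p^5 - 22*p^4 + 13*p^3 + 30*p^2 - 26*p + 20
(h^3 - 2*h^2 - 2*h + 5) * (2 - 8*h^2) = -8*h^5 + 16*h^4 + 18*h^3 - 44*h^2 - 4*h + 10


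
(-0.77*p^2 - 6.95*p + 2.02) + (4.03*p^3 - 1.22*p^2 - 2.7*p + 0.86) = 4.03*p^3 - 1.99*p^2 - 9.65*p + 2.88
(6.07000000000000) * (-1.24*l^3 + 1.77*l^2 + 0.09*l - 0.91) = -7.5268*l^3 + 10.7439*l^2 + 0.5463*l - 5.5237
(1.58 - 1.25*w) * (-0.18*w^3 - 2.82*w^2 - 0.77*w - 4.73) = 0.225*w^4 + 3.2406*w^3 - 3.4931*w^2 + 4.6959*w - 7.4734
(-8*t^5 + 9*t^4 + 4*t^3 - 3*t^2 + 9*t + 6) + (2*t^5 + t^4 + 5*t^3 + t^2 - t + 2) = -6*t^5 + 10*t^4 + 9*t^3 - 2*t^2 + 8*t + 8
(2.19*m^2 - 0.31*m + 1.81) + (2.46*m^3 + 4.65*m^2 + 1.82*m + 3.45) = 2.46*m^3 + 6.84*m^2 + 1.51*m + 5.26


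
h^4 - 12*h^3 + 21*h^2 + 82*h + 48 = (h - 8)*(h - 6)*(h + 1)^2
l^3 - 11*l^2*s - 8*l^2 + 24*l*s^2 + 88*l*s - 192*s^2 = (l - 8)*(l - 8*s)*(l - 3*s)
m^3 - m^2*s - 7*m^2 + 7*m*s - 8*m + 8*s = (m - 8)*(m + 1)*(m - s)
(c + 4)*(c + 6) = c^2 + 10*c + 24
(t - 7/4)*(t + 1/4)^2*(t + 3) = t^4 + 7*t^3/4 - 73*t^2/16 - 163*t/64 - 21/64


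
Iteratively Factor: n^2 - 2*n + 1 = (n - 1)*(n - 1)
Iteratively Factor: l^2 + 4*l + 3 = (l + 3)*(l + 1)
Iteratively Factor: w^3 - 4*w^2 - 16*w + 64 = (w + 4)*(w^2 - 8*w + 16) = (w - 4)*(w + 4)*(w - 4)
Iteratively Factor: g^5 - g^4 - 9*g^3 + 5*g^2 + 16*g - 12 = (g + 2)*(g^4 - 3*g^3 - 3*g^2 + 11*g - 6) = (g - 1)*(g + 2)*(g^3 - 2*g^2 - 5*g + 6) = (g - 3)*(g - 1)*(g + 2)*(g^2 + g - 2) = (g - 3)*(g - 1)^2*(g + 2)*(g + 2)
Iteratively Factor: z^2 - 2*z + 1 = (z - 1)*(z - 1)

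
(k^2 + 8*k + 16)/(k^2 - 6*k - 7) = (k^2 + 8*k + 16)/(k^2 - 6*k - 7)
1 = 1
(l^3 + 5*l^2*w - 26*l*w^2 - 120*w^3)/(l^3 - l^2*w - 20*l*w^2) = (l + 6*w)/l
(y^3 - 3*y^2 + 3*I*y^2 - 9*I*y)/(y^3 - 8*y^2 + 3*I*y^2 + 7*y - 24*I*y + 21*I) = y*(y - 3)/(y^2 - 8*y + 7)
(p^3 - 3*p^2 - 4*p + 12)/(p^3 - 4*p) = (p - 3)/p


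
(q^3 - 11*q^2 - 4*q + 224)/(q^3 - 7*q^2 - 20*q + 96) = (q - 7)/(q - 3)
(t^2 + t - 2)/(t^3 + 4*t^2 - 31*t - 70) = (t - 1)/(t^2 + 2*t - 35)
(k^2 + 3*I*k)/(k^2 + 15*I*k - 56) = k*(k + 3*I)/(k^2 + 15*I*k - 56)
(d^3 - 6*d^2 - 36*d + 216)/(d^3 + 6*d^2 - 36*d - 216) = (d - 6)/(d + 6)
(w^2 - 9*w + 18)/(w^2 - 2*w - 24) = (w - 3)/(w + 4)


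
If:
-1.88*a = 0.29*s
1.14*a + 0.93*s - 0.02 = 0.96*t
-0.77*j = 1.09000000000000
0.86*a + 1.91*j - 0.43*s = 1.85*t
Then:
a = 0.20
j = -1.42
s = -1.32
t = -1.06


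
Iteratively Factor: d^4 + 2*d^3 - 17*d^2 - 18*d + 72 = (d - 3)*(d^3 + 5*d^2 - 2*d - 24) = (d - 3)*(d - 2)*(d^2 + 7*d + 12) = (d - 3)*(d - 2)*(d + 3)*(d + 4)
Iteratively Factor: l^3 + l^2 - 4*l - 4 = (l + 1)*(l^2 - 4) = (l + 1)*(l + 2)*(l - 2)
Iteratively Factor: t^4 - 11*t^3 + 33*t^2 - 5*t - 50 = (t - 5)*(t^3 - 6*t^2 + 3*t + 10) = (t - 5)^2*(t^2 - t - 2) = (t - 5)^2*(t + 1)*(t - 2)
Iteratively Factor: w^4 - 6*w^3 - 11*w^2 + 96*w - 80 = (w - 4)*(w^3 - 2*w^2 - 19*w + 20) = (w - 4)*(w + 4)*(w^2 - 6*w + 5) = (w - 4)*(w - 1)*(w + 4)*(w - 5)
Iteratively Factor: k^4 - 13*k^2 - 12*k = (k - 4)*(k^3 + 4*k^2 + 3*k) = k*(k - 4)*(k^2 + 4*k + 3) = k*(k - 4)*(k + 1)*(k + 3)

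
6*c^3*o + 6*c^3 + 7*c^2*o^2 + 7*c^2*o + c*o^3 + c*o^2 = (c + o)*(6*c + o)*(c*o + c)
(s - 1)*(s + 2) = s^2 + s - 2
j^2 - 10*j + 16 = (j - 8)*(j - 2)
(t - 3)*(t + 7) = t^2 + 4*t - 21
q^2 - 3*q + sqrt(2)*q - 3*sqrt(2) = (q - 3)*(q + sqrt(2))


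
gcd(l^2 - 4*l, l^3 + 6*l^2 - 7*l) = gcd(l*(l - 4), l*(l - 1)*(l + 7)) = l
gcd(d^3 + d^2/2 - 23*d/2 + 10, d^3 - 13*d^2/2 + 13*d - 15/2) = d^2 - 7*d/2 + 5/2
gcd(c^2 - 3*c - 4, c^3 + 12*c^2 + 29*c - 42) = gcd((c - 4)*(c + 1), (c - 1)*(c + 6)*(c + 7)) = 1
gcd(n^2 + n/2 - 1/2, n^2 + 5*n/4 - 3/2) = 1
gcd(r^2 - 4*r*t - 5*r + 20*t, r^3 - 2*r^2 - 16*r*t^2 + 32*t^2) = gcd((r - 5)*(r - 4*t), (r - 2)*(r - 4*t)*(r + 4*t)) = r - 4*t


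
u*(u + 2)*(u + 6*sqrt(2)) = u^3 + 2*u^2 + 6*sqrt(2)*u^2 + 12*sqrt(2)*u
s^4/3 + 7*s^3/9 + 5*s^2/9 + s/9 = s*(s/3 + 1/3)*(s + 1/3)*(s + 1)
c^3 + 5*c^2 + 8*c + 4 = (c + 1)*(c + 2)^2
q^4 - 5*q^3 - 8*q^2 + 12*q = q*(q - 6)*(q - 1)*(q + 2)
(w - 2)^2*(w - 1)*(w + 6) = w^4 + w^3 - 22*w^2 + 44*w - 24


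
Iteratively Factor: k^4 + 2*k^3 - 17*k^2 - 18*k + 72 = (k + 4)*(k^3 - 2*k^2 - 9*k + 18) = (k - 3)*(k + 4)*(k^2 + k - 6) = (k - 3)*(k + 3)*(k + 4)*(k - 2)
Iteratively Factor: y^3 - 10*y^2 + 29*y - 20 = (y - 5)*(y^2 - 5*y + 4) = (y - 5)*(y - 4)*(y - 1)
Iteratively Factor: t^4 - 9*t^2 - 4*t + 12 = (t - 1)*(t^3 + t^2 - 8*t - 12) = (t - 3)*(t - 1)*(t^2 + 4*t + 4) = (t - 3)*(t - 1)*(t + 2)*(t + 2)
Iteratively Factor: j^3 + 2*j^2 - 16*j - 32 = (j - 4)*(j^2 + 6*j + 8) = (j - 4)*(j + 4)*(j + 2)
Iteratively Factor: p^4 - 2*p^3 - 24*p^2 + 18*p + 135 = (p - 3)*(p^3 + p^2 - 21*p - 45) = (p - 5)*(p - 3)*(p^2 + 6*p + 9) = (p - 5)*(p - 3)*(p + 3)*(p + 3)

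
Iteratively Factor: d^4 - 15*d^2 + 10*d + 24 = (d - 3)*(d^3 + 3*d^2 - 6*d - 8) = (d - 3)*(d + 1)*(d^2 + 2*d - 8) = (d - 3)*(d + 1)*(d + 4)*(d - 2)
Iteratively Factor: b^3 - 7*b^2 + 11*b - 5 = (b - 1)*(b^2 - 6*b + 5) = (b - 5)*(b - 1)*(b - 1)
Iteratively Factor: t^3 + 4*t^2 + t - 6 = (t + 2)*(t^2 + 2*t - 3) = (t + 2)*(t + 3)*(t - 1)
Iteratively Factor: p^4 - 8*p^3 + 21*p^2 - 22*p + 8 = (p - 1)*(p^3 - 7*p^2 + 14*p - 8) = (p - 1)^2*(p^2 - 6*p + 8) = (p - 2)*(p - 1)^2*(p - 4)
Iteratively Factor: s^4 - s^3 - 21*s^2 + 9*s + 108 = (s + 3)*(s^3 - 4*s^2 - 9*s + 36) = (s - 4)*(s + 3)*(s^2 - 9) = (s - 4)*(s + 3)^2*(s - 3)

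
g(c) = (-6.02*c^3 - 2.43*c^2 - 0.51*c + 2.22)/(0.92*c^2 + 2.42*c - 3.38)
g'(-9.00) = -4.39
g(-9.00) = 85.06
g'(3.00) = -4.74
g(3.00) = -15.11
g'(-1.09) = 3.25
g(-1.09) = -1.56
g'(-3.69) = 24321.78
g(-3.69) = 1260.21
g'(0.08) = -0.23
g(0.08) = -0.68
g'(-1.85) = 12.79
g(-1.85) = -7.00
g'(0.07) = -0.25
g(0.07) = -0.68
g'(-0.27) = -0.15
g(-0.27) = -0.58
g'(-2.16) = 21.61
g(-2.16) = -12.20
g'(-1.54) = 7.61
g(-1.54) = -3.90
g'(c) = (-1.84*c - 2.42)*(-6.02*c^3 - 2.43*c^2 - 0.51*c + 2.22)/(0.92*c^2 + 2.42*c - 3.38)^2 + (-18.06*c^2 - 4.86*c - 0.51)/(0.92*c^2 + 2.42*c - 3.38)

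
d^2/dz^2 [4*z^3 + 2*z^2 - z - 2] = 24*z + 4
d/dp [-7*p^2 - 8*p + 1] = -14*p - 8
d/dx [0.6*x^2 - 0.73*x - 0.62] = 1.2*x - 0.73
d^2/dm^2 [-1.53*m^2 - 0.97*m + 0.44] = -3.06000000000000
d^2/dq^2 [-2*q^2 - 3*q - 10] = -4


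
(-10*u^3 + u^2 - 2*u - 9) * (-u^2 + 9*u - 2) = 10*u^5 - 91*u^4 + 31*u^3 - 11*u^2 - 77*u + 18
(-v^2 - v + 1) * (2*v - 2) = -2*v^3 + 4*v - 2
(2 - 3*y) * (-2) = 6*y - 4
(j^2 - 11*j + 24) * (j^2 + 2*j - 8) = j^4 - 9*j^3 - 6*j^2 + 136*j - 192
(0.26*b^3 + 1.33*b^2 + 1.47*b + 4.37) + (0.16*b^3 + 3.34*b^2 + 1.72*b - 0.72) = 0.42*b^3 + 4.67*b^2 + 3.19*b + 3.65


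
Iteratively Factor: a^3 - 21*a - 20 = (a + 4)*(a^2 - 4*a - 5) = (a + 1)*(a + 4)*(a - 5)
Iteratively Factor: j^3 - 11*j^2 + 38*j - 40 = (j - 5)*(j^2 - 6*j + 8) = (j - 5)*(j - 2)*(j - 4)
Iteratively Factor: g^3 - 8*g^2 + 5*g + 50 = (g + 2)*(g^2 - 10*g + 25) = (g - 5)*(g + 2)*(g - 5)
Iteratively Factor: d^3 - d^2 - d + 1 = (d - 1)*(d^2 - 1) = (d - 1)*(d + 1)*(d - 1)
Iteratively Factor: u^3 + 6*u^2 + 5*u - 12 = (u + 3)*(u^2 + 3*u - 4) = (u + 3)*(u + 4)*(u - 1)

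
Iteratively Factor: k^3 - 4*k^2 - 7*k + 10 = (k - 5)*(k^2 + k - 2) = (k - 5)*(k - 1)*(k + 2)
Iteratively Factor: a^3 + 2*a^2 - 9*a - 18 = (a + 2)*(a^2 - 9) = (a - 3)*(a + 2)*(a + 3)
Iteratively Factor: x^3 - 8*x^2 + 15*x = (x)*(x^2 - 8*x + 15) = x*(x - 3)*(x - 5)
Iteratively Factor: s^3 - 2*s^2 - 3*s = (s)*(s^2 - 2*s - 3) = s*(s - 3)*(s + 1)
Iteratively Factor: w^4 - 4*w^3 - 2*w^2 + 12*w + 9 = (w + 1)*(w^3 - 5*w^2 + 3*w + 9) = (w - 3)*(w + 1)*(w^2 - 2*w - 3) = (w - 3)*(w + 1)^2*(w - 3)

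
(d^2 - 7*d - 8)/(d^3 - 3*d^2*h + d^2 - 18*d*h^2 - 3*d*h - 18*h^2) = (d - 8)/(d^2 - 3*d*h - 18*h^2)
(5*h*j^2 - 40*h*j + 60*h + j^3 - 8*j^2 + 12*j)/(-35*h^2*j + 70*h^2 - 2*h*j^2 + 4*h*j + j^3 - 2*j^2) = (6 - j)/(7*h - j)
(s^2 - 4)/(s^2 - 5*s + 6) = (s + 2)/(s - 3)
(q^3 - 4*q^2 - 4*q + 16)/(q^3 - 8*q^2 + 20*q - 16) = (q + 2)/(q - 2)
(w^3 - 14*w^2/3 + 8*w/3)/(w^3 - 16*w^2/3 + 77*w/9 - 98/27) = 9*w*(w - 4)/(9*w^2 - 42*w + 49)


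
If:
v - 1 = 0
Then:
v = 1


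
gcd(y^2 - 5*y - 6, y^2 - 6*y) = y - 6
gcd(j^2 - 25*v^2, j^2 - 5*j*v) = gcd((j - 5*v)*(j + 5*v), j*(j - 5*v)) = -j + 5*v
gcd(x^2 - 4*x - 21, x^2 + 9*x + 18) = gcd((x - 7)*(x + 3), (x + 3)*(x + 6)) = x + 3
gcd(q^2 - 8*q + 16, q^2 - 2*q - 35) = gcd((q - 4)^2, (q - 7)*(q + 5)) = 1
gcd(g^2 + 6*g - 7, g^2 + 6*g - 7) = g^2 + 6*g - 7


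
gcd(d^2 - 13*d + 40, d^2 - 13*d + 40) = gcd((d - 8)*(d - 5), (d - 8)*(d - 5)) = d^2 - 13*d + 40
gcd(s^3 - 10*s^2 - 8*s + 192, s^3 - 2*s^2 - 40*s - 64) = s^2 - 4*s - 32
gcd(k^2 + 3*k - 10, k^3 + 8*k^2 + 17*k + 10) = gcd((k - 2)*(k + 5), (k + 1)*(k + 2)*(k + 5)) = k + 5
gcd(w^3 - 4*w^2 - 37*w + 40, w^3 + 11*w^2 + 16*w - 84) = 1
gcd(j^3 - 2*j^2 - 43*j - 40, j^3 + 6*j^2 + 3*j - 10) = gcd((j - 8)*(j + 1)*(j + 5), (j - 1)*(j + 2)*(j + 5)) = j + 5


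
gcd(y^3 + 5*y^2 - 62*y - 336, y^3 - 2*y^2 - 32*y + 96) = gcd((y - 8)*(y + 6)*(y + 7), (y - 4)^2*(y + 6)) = y + 6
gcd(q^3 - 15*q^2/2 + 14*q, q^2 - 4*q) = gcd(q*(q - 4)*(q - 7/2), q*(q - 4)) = q^2 - 4*q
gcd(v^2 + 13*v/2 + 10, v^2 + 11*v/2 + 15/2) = v + 5/2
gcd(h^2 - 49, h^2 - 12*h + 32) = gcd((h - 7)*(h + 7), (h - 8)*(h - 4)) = 1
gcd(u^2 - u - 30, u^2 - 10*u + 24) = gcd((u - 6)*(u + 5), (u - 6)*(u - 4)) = u - 6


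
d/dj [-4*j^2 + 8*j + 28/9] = 8 - 8*j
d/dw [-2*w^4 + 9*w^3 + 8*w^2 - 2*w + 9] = -8*w^3 + 27*w^2 + 16*w - 2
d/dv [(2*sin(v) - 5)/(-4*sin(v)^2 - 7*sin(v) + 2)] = (8*sin(v)^2 - 40*sin(v) - 31)*cos(v)/((sin(v) + 2)^2*(4*sin(v) - 1)^2)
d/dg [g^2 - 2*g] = 2*g - 2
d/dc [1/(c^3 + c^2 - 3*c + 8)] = (-3*c^2 - 2*c + 3)/(c^3 + c^2 - 3*c + 8)^2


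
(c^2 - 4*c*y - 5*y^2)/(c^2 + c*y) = (c - 5*y)/c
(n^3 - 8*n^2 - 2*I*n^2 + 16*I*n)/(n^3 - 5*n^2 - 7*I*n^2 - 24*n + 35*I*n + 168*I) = n*(n - 2*I)/(n^2 + n*(3 - 7*I) - 21*I)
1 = 1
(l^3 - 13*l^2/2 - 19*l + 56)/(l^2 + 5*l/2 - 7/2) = (l^2 - 10*l + 16)/(l - 1)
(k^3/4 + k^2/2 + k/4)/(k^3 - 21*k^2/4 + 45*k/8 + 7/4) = 2*k*(k^2 + 2*k + 1)/(8*k^3 - 42*k^2 + 45*k + 14)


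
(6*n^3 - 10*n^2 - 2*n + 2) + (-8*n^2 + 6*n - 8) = 6*n^3 - 18*n^2 + 4*n - 6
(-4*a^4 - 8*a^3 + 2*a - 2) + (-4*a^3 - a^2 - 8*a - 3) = -4*a^4 - 12*a^3 - a^2 - 6*a - 5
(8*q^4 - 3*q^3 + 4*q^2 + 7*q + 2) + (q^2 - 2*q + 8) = 8*q^4 - 3*q^3 + 5*q^2 + 5*q + 10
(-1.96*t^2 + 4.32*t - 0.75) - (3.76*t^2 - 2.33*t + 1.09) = -5.72*t^2 + 6.65*t - 1.84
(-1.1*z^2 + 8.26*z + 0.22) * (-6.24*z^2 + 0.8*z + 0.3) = 6.864*z^4 - 52.4224*z^3 + 4.9052*z^2 + 2.654*z + 0.066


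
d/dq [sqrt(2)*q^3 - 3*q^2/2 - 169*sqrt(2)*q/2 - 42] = 3*sqrt(2)*q^2 - 3*q - 169*sqrt(2)/2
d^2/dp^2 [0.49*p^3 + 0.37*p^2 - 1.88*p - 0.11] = 2.94*p + 0.74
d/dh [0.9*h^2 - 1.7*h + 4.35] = 1.8*h - 1.7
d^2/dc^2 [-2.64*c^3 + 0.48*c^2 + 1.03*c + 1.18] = 0.96 - 15.84*c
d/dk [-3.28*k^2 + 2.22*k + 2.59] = 2.22 - 6.56*k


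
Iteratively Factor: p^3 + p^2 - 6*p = (p)*(p^2 + p - 6) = p*(p + 3)*(p - 2)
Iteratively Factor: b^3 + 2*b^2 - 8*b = (b)*(b^2 + 2*b - 8) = b*(b + 4)*(b - 2)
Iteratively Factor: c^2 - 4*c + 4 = (c - 2)*(c - 2)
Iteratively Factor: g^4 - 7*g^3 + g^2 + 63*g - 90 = (g + 3)*(g^3 - 10*g^2 + 31*g - 30) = (g - 2)*(g + 3)*(g^2 - 8*g + 15) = (g - 3)*(g - 2)*(g + 3)*(g - 5)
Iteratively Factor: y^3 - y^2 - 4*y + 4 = (y + 2)*(y^2 - 3*y + 2) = (y - 1)*(y + 2)*(y - 2)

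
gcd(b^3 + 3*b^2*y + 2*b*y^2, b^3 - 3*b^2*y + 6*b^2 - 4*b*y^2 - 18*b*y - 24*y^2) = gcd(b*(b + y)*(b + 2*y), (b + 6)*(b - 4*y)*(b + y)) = b + y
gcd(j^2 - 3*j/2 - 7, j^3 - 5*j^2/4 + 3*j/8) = 1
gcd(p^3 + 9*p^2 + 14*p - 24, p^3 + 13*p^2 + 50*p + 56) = p + 4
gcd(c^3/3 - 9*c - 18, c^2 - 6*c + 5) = 1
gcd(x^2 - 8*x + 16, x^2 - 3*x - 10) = 1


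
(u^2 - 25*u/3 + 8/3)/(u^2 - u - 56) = (u - 1/3)/(u + 7)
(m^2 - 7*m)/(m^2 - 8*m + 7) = m/(m - 1)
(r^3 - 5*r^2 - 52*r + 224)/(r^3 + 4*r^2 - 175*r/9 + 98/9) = 9*(r^2 - 12*r + 32)/(9*r^2 - 27*r + 14)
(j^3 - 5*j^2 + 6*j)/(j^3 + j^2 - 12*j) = (j - 2)/(j + 4)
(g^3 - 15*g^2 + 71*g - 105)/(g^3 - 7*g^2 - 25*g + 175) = (g - 3)/(g + 5)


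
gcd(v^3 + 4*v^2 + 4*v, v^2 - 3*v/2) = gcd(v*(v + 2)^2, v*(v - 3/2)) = v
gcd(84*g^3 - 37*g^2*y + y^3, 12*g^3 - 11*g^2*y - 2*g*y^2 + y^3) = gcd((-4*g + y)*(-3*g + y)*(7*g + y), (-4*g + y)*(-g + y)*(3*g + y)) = -4*g + y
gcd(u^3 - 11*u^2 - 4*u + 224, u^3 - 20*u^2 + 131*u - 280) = u^2 - 15*u + 56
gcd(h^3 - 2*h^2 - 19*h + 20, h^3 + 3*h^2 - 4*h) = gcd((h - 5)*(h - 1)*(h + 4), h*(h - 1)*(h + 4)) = h^2 + 3*h - 4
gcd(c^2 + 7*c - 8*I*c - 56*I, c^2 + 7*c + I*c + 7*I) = c + 7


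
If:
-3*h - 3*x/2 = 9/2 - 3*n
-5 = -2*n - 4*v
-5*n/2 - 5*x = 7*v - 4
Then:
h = 9*x/2 + 13/4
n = 5*x + 19/4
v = -5*x/2 - 9/8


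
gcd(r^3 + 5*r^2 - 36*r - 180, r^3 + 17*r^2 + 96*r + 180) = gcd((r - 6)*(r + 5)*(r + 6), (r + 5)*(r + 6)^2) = r^2 + 11*r + 30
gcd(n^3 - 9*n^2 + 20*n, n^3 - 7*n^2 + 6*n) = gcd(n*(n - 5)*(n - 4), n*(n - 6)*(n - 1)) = n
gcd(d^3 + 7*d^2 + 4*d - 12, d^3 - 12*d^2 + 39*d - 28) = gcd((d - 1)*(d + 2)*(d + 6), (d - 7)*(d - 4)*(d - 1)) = d - 1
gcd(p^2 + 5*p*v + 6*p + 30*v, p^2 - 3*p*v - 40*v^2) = p + 5*v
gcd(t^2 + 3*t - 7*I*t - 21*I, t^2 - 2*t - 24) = 1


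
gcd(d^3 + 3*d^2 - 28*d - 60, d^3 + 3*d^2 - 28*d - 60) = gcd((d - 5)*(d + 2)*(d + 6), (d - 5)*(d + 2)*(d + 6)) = d^3 + 3*d^2 - 28*d - 60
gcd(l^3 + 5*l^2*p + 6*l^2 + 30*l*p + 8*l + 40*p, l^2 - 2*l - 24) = l + 4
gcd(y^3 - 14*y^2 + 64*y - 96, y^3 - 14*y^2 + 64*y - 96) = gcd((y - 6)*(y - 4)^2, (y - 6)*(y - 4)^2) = y^3 - 14*y^2 + 64*y - 96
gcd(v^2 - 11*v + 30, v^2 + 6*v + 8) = 1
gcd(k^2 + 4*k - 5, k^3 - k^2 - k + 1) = k - 1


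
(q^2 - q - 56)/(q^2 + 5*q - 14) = (q - 8)/(q - 2)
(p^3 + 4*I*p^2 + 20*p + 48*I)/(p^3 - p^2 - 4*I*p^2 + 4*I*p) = (p^2 + 8*I*p - 12)/(p*(p - 1))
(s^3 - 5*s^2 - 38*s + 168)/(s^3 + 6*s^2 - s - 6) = (s^2 - 11*s + 28)/(s^2 - 1)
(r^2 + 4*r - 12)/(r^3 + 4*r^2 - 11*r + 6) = (r - 2)/(r^2 - 2*r + 1)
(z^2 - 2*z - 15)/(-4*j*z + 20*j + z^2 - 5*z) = (z + 3)/(-4*j + z)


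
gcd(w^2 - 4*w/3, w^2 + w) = w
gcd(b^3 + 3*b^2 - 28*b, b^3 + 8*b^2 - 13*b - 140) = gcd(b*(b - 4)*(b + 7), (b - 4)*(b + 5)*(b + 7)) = b^2 + 3*b - 28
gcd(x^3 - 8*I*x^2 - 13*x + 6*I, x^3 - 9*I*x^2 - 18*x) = x - 6*I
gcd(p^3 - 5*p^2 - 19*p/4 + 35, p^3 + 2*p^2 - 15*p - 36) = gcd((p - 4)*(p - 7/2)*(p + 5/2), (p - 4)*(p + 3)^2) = p - 4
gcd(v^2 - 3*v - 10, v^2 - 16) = 1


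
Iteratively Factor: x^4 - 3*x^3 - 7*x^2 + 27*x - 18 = (x - 1)*(x^3 - 2*x^2 - 9*x + 18) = (x - 2)*(x - 1)*(x^2 - 9) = (x - 3)*(x - 2)*(x - 1)*(x + 3)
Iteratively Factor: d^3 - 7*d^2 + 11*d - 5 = (d - 1)*(d^2 - 6*d + 5) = (d - 5)*(d - 1)*(d - 1)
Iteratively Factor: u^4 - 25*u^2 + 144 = (u + 3)*(u^3 - 3*u^2 - 16*u + 48) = (u - 3)*(u + 3)*(u^2 - 16) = (u - 4)*(u - 3)*(u + 3)*(u + 4)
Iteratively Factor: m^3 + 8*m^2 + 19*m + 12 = (m + 4)*(m^2 + 4*m + 3) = (m + 1)*(m + 4)*(m + 3)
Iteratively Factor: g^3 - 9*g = (g - 3)*(g^2 + 3*g) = g*(g - 3)*(g + 3)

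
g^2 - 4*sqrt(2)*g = g*(g - 4*sqrt(2))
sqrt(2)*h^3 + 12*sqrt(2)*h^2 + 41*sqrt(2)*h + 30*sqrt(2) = (h + 5)*(h + 6)*(sqrt(2)*h + sqrt(2))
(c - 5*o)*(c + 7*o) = c^2 + 2*c*o - 35*o^2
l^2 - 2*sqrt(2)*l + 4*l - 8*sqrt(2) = (l + 4)*(l - 2*sqrt(2))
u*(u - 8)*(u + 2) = u^3 - 6*u^2 - 16*u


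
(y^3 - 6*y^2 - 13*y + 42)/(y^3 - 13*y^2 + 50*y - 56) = (y + 3)/(y - 4)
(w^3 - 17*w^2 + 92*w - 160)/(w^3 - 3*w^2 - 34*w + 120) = (w - 8)/(w + 6)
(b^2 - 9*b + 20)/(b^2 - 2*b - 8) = (b - 5)/(b + 2)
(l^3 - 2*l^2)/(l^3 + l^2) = (l - 2)/(l + 1)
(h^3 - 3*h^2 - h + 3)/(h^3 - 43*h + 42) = (h^2 - 2*h - 3)/(h^2 + h - 42)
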